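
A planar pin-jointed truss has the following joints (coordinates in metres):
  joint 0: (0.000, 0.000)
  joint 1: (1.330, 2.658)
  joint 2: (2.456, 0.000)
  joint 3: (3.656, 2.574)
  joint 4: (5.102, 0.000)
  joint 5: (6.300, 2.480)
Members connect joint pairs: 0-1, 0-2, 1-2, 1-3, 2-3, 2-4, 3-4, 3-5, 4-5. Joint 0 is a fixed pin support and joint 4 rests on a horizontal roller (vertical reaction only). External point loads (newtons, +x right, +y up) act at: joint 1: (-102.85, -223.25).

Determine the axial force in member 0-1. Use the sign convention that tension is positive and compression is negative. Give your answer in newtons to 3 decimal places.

N=6 nodes, M=9 members, R=3 reactions → 2N=12, M+R=12
member 0 (0-1): L=2.9722, (cx,cy)=(0.4475,0.8943)
member 1 (0-2): L=2.4560, (cx,cy)=(1.0000,0.0000)
member 2 (1-2): L=2.8867, (cx,cy)=(0.3901,-0.9208)
member 3 (1-3): L=2.3275, (cx,cy)=(0.9993,-0.0361)
member 4 (2-3): L=2.8400, (cx,cy)=(0.4225,0.9063)
member 5 (2-4): L=2.6460, (cx,cy)=(1.0000,0.0000)
member 6 (3-4): L=2.9524, (cx,cy)=(0.4898,-0.8718)
member 7 (3-5): L=2.6457, (cx,cy)=(0.9994,-0.0355)
member 8 (4-5): L=2.7542, (cx,cy)=(0.4350,0.9004)
solve A·x = −loads:
  F[0-1] = -244.4778 N (compression)
  F[0-2] = +6.5496 N (tension)
  F[1-2] = -4.8293 N (compression)
  F[1-3] = -4.6689 N (compression)
  F[2-3] = +4.9063 N (tension)
  F[2-4] = +2.5927 N (tension)
  F[3-4] = -5.2937 N (compression)
  F[3-5] = +0.0000 N (tension)
  F[4-5] = -0.0000 N (compression)
  Rx@0 = +102.8500 N
  Ry@0 = +218.6347 N
  Ry@4 = +4.6153 N

-244.478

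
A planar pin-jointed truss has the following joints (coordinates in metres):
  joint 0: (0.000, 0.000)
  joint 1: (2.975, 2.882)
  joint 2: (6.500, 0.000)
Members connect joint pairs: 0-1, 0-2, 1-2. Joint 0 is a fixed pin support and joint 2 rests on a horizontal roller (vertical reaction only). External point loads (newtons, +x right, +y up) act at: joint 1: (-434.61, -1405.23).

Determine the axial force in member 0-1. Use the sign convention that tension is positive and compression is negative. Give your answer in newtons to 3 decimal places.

N=3 nodes, M=3 members, R=3 reactions → 2N=6, M+R=6
member 0 (0-1): L=4.1420, (cx,cy)=(0.7182,0.6958)
member 1 (0-2): L=6.5000, (cx,cy)=(1.0000,0.0000)
member 2 (1-2): L=4.5532, (cx,cy)=(0.7742,-0.6330)
solve A·x = −loads:
  F[0-1] = -1372.2023 N (compression)
  F[0-2] = +550.9660 N (tension)
  F[1-2] = -711.6748 N (compression)
  Rx@0 = +434.6100 N
  Ry@0 = +954.7664 N
  Ry@2 = +450.4636 N

-1372.202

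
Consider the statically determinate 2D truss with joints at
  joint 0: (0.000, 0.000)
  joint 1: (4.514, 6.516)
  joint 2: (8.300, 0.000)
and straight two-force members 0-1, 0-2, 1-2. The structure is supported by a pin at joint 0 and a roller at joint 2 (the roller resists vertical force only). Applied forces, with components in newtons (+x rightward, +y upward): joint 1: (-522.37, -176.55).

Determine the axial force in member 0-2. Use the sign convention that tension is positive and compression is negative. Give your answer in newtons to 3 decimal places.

-182.487

N=3 nodes, M=3 members, R=3 reactions → 2N=6, M+R=6
member 0 (0-1): L=7.9268, (cx,cy)=(0.5695,0.8220)
member 1 (0-2): L=8.3000, (cx,cy)=(1.0000,0.0000)
member 2 (1-2): L=7.5361, (cx,cy)=(0.5024,-0.8646)
solve A·x = −loads:
  F[0-1] = -596.8523 N (compression)
  F[0-2] = -182.4870 N (compression)
  F[1-2] = +363.2411 N (tension)
  Rx@0 = +522.3700 N
  Ry@0 = +490.6242 N
  Ry@2 = -314.0742 N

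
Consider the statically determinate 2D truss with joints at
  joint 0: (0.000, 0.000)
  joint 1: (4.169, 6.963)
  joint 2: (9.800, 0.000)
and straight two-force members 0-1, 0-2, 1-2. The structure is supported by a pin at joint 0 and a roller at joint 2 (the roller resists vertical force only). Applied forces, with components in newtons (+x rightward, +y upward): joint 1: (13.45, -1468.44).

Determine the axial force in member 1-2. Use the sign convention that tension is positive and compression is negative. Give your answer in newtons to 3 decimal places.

-815.687

N=3 nodes, M=3 members, R=3 reactions → 2N=6, M+R=6
member 0 (0-1): L=8.1157, (cx,cy)=(0.5137,0.8580)
member 1 (0-2): L=9.8000, (cx,cy)=(1.0000,0.0000)
member 2 (1-2): L=8.9550, (cx,cy)=(0.6288,-0.7776)
solve A·x = −loads:
  F[0-1] = -972.2908 N (compression)
  F[0-2] = +512.9141 N (tension)
  F[1-2] = -815.6866 N (compression)
  Rx@0 = -13.4500 N
  Ry@0 = +834.1973 N
  Ry@2 = +634.2427 N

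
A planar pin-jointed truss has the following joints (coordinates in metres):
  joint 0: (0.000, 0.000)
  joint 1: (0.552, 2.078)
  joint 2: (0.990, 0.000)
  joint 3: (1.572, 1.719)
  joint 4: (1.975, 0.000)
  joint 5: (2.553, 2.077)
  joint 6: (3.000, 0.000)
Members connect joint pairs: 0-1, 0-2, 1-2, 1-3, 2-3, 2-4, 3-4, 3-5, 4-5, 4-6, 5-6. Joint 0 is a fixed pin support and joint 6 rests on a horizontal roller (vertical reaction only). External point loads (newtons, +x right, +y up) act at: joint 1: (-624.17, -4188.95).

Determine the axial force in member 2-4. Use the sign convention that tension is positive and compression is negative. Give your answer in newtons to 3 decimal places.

281.135

N=7 nodes, M=11 members, R=3 reactions → 2N=14, M+R=14
member 0 (0-1): L=2.1501, (cx,cy)=(0.2567,0.9665)
member 1 (0-2): L=0.9900, (cx,cy)=(1.0000,0.0000)
member 2 (1-2): L=2.1237, (cx,cy)=(0.2062,-0.9785)
member 3 (1-3): L=1.0813, (cx,cy)=(0.9433,-0.3320)
member 4 (2-3): L=1.8149, (cx,cy)=(0.3207,0.9472)
member 5 (2-4): L=0.9850, (cx,cy)=(1.0000,0.0000)
member 6 (3-4): L=1.7656, (cx,cy)=(0.2283,-0.9736)
member 7 (3-5): L=1.0443, (cx,cy)=(0.9394,0.3428)
member 8 (4-5): L=2.1559, (cx,cy)=(0.2681,0.9634)
member 9 (4-6): L=1.0250, (cx,cy)=(1.0000,0.0000)
member 10 (5-6): L=2.1246, (cx,cy)=(0.2104,-0.9776)
solve A·x = −loads:
  F[0-1] = -3984.0647 N (compression)
  F[0-2] = +398.6836 N (tension)
  F[1-2] = -218.6799 N (compression)
  F[1-3] = -374.8423 N (compression)
  F[2-3] = +225.9097 N (tension)
  F[2-4] = +281.1349 N (tension)
  F[3-4] = -417.2781 N (compression)
  F[3-5] = -197.8826 N (compression)
  F[4-5] = +421.7008 N (tension)
  F[4-6] = +72.8339 N (tension)
  F[5-6] = -346.1738 N (compression)
  Rx@0 = +624.1700 N
  Ry@0 = +3850.5250 N
  Ry@6 = +338.4250 N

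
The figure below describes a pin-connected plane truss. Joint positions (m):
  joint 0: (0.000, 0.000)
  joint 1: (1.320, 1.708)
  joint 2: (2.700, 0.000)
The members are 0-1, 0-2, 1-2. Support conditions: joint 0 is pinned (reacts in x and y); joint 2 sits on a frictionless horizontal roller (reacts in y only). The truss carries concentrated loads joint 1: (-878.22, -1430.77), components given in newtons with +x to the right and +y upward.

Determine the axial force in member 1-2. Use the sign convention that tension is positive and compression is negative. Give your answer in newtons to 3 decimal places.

N=3 nodes, M=3 members, R=3 reactions → 2N=6, M+R=6
member 0 (0-1): L=2.1586, (cx,cy)=(0.6115,0.7912)
member 1 (0-2): L=2.7000, (cx,cy)=(1.0000,0.0000)
member 2 (1-2): L=2.1958, (cx,cy)=(0.6285,-0.7778)
solve A·x = −loads:
  F[0-1] = -1626.3473 N (compression)
  F[0-2] = +116.2917 N (tension)
  F[1-2] = -185.0411 N (compression)
  Rx@0 = +878.2200 N
  Ry@0 = +1286.8379 N
  Ry@2 = +143.9321 N

-185.041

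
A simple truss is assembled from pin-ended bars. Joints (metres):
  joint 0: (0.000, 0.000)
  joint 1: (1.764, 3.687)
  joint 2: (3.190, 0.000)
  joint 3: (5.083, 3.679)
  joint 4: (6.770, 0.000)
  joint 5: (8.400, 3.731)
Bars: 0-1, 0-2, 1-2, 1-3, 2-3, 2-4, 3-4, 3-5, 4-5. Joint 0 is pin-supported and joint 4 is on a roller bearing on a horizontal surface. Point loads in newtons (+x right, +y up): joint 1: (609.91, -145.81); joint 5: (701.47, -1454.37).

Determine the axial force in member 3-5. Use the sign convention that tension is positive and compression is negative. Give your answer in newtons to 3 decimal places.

1346.240

N=6 nodes, M=9 members, R=3 reactions → 2N=12, M+R=12
member 0 (0-1): L=4.0873, (cx,cy)=(0.4316,0.9021)
member 1 (0-2): L=3.1900, (cx,cy)=(1.0000,0.0000)
member 2 (1-2): L=3.9532, (cx,cy)=(0.3607,-0.9327)
member 3 (1-3): L=3.3190, (cx,cy)=(1.0000,-0.0024)
member 4 (2-3): L=4.1374, (cx,cy)=(0.4575,0.8892)
member 5 (2-4): L=3.5800, (cx,cy)=(1.0000,0.0000)
member 6 (3-4): L=4.0473, (cx,cy)=(0.4168,-0.9090)
member 7 (3-5): L=3.3174, (cx,cy)=(0.9999,0.0157)
member 8 (4-5): L=4.0715, (cx,cy)=(0.4003,0.9164)
solve A·x = −loads:
  F[0-1] = +1065.4316 N (tension)
  F[0-2] = +851.5553 N (tension)
  F[1-2] = -1187.5304 N (compression)
  F[1-3] = +278.2867 N (tension)
  F[2-3] = +1245.5950 N (tension)
  F[2-4] = -146.7108 N (compression)
  F[3-4] = -1194.5160 N (compression)
  F[3-5] = +1346.2400 N (tension)
  F[4-5] = -1610.1345 N (compression)
  Rx@0 = -1311.3800 N
  Ry@0 = -961.0962 N
  Ry@4 = +2561.2762 N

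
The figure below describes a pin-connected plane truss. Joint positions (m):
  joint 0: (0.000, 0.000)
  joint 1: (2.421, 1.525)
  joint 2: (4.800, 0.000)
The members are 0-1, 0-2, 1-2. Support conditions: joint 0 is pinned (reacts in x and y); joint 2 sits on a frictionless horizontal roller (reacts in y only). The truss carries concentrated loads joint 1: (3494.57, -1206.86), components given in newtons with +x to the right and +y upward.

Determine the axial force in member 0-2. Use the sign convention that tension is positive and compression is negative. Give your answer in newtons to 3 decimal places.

2681.584

N=3 nodes, M=3 members, R=3 reactions → 2N=6, M+R=6
member 0 (0-1): L=2.8613, (cx,cy)=(0.8461,0.5330)
member 1 (0-2): L=4.8000, (cx,cy)=(1.0000,0.0000)
member 2 (1-2): L=2.8258, (cx,cy)=(0.8419,-0.5397)
solve A·x = −loads:
  F[0-1] = +960.8314 N (tension)
  F[0-2] = +2681.5839 N (tension)
  F[1-2] = -3185.2362 N (compression)
  Rx@0 = -3494.5700 N
  Ry@0 = -512.1040 N
  Ry@2 = +1718.9640 N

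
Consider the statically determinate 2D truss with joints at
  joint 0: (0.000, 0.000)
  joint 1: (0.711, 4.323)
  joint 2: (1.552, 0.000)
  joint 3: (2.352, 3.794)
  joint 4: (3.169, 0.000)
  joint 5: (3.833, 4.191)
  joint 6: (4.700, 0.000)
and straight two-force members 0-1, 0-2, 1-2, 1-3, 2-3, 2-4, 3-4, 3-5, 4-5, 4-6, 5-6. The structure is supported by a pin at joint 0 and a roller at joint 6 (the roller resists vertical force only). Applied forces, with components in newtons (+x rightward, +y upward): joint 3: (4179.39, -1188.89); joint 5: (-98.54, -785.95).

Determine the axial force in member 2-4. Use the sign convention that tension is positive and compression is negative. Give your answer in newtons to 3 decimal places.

N=7 nodes, M=11 members, R=3 reactions → 2N=14, M+R=14
member 0 (0-1): L=4.3811, (cx,cy)=(0.1623,0.9867)
member 1 (0-2): L=1.5520, (cx,cy)=(1.0000,0.0000)
member 2 (1-2): L=4.4040, (cx,cy)=(0.1910,-0.9816)
member 3 (1-3): L=1.7242, (cx,cy)=(0.9518,-0.3068)
member 4 (2-3): L=3.8774, (cx,cy)=(0.2063,0.9785)
member 5 (2-4): L=1.6170, (cx,cy)=(1.0000,0.0000)
member 6 (3-4): L=3.8810, (cx,cy)=(0.2105,-0.9776)
member 7 (3-5): L=1.5333, (cx,cy)=(0.9659,0.2589)
member 8 (4-5): L=4.2433, (cx,cy)=(0.1565,0.9877)
member 9 (4-6): L=1.5310, (cx,cy)=(1.0000,0.0000)
member 10 (5-6): L=4.2797, (cx,cy)=(0.2026,-0.9793)
solve A·x = −loads:
  F[0-1] = +2581.1736 N (tension)
  F[0-2] = +3661.9544 N (tension)
  F[1-2] = -2915.0870 N (compression)
  F[1-3] = +1025.0000 N (tension)
  F[2-3] = +2924.3630 N (tension)
  F[2-4] = +2501.9254 N (tension)
  F[3-4] = -4287.0784 N (compression)
  F[3-5] = -1757.9213 N (compression)
  F[4-5] = +4243.2826 N (tension)
  F[4-6] = +935.4323 N (tension)
  F[5-6] = -4617.5395 N (compression)
  Rx@0 = -4080.8500 N
  Ry@0 = -2546.9558 N
  Ry@6 = +4521.7958 N

2501.925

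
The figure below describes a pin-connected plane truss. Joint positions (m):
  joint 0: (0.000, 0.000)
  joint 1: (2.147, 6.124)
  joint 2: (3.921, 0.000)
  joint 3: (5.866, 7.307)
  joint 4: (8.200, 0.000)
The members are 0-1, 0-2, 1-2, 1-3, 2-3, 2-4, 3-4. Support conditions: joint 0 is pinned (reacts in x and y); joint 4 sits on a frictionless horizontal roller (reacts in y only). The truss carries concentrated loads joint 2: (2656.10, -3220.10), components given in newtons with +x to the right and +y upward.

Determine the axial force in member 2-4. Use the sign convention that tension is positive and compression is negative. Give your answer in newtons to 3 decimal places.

491.829

N=5 nodes, M=7 members, R=3 reactions → 2N=10, M+R=10
member 0 (0-1): L=6.4895, (cx,cy)=(0.3308,0.9437)
member 1 (0-2): L=3.9210, (cx,cy)=(1.0000,0.0000)
member 2 (1-2): L=6.3758, (cx,cy)=(0.2782,-0.9605)
member 3 (1-3): L=3.9026, (cx,cy)=(0.9529,0.3031)
member 4 (2-3): L=7.5614, (cx,cy)=(0.2572,0.9664)
member 5 (2-4): L=4.2790, (cx,cy)=(1.0000,0.0000)
member 6 (3-4): L=7.6707, (cx,cy)=(0.3043,-0.9526)
solve A·x = −loads:
  F[0-1] = -1780.6174 N (compression)
  F[0-2] = +3245.2076 N (tension)
  F[1-2] = +1423.1867 N (tension)
  F[1-3] = -1033.7342 N (compression)
  F[2-3] = +1917.6393 N (tension)
  F[2-4] = +491.8290 N (tension)
  F[3-4] = -1616.4000 N (compression)
  Rx@0 = -2656.1000 N
  Ry@0 = +1680.3424 N
  Ry@4 = +1539.7576 N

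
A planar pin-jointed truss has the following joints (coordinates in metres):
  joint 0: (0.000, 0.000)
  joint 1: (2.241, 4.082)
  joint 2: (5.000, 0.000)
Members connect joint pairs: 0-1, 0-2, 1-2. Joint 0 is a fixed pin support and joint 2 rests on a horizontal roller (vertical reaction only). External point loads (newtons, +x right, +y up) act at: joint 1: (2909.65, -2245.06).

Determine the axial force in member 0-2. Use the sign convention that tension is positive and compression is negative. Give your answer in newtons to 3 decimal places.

2285.654

N=3 nodes, M=3 members, R=3 reactions → 2N=6, M+R=6
member 0 (0-1): L=4.6567, (cx,cy)=(0.4812,0.8766)
member 1 (0-2): L=5.0000, (cx,cy)=(1.0000,0.0000)
member 2 (1-2): L=4.9269, (cx,cy)=(0.5600,-0.8285)
solve A·x = −loads:
  F[0-1] = +1296.6352 N (tension)
  F[0-2] = +2285.6538 N (tension)
  F[1-2] = -4081.6582 N (compression)
  Rx@0 = -2909.6500 N
  Ry@0 = -1136.6142 N
  Ry@2 = +3381.6742 N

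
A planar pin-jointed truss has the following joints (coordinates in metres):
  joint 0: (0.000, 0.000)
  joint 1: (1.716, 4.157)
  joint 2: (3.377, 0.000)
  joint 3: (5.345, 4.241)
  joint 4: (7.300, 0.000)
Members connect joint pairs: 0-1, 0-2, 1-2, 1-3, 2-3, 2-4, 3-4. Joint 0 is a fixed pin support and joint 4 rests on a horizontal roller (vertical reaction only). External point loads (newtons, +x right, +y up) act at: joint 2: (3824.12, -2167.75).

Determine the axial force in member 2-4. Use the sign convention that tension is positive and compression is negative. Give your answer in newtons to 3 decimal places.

462.270

N=5 nodes, M=7 members, R=3 reactions → 2N=10, M+R=10
member 0 (0-1): L=4.4973, (cx,cy)=(0.3816,0.9243)
member 1 (0-2): L=3.3770, (cx,cy)=(1.0000,0.0000)
member 2 (1-2): L=4.4766, (cx,cy)=(0.3710,-0.9286)
member 3 (1-3): L=3.6300, (cx,cy)=(0.9997,0.0231)
member 4 (2-3): L=4.6754, (cx,cy)=(0.4209,0.9071)
member 5 (2-4): L=3.9230, (cx,cy)=(1.0000,0.0000)
member 6 (3-4): L=4.6699, (cx,cy)=(0.4186,-0.9082)
solve A·x = −loads:
  F[0-1] = -1260.2948 N (compression)
  F[0-2] = +4305.0057 N (tension)
  F[1-2] = +1231.1217 N (tension)
  F[1-3] = -937.9372 N (compression)
  F[2-3] = +1129.4442 N (tension)
  F[2-4] = +462.2702 N (tension)
  F[3-4] = -1104.2263 N (compression)
  Rx@0 = -3824.1200 N
  Ry@0 = +1164.9429 N
  Ry@4 = +1002.8071 N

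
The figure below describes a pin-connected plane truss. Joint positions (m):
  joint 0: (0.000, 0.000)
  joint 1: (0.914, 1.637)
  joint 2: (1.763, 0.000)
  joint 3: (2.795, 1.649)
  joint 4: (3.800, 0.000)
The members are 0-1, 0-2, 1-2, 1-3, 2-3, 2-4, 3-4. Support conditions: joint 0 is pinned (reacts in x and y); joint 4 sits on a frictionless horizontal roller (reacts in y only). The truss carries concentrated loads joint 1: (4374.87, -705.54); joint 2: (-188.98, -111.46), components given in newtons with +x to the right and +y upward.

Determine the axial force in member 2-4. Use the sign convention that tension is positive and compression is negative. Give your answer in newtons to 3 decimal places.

1283.560

N=5 nodes, M=7 members, R=3 reactions → 2N=10, M+R=10
member 0 (0-1): L=1.8749, (cx,cy)=(0.4875,0.8731)
member 1 (0-2): L=1.7630, (cx,cy)=(1.0000,0.0000)
member 2 (1-2): L=1.8441, (cx,cy)=(0.4604,-0.8877)
member 3 (1-3): L=1.8810, (cx,cy)=(1.0000,0.0064)
member 4 (2-3): L=1.9453, (cx,cy)=(0.5305,0.8477)
member 5 (2-4): L=2.0370, (cx,cy)=(1.0000,0.0000)
member 6 (3-4): L=1.9311, (cx,cy)=(0.5204,-0.8539)
solve A·x = −loads:
  F[0-1] = +1476.3777 N (tension)
  F[0-2] = +3466.1580 N (tension)
  F[1-2] = -2265.6681 N (compression)
  F[1-3] = -2612.0859 N (compression)
  F[2-3] = +2504.1560 N (tension)
  F[2-4] = +1283.5602 N (tension)
  F[3-4] = -2466.3774 N (compression)
  Rx@0 = -4185.8900 N
  Ry@0 = -1289.0605 N
  Ry@4 = +2106.0605 N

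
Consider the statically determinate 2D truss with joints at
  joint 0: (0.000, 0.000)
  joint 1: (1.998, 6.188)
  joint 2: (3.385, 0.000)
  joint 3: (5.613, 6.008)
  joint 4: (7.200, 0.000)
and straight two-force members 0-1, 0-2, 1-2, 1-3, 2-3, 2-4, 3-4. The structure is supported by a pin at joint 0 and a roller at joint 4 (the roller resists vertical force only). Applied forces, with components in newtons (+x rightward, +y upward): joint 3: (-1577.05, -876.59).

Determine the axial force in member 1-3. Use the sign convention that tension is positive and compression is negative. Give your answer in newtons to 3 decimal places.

-835.911

N=5 nodes, M=7 members, R=3 reactions → 2N=10, M+R=10
member 0 (0-1): L=6.5026, (cx,cy)=(0.3073,0.9516)
member 1 (0-2): L=3.3850, (cx,cy)=(1.0000,0.0000)
member 2 (1-2): L=6.3415, (cx,cy)=(0.2187,-0.9758)
member 3 (1-3): L=3.6195, (cx,cy)=(0.9988,-0.0497)
member 4 (2-3): L=6.4078, (cx,cy)=(0.3477,0.9376)
member 5 (2-4): L=3.8150, (cx,cy)=(1.0000,0.0000)
member 6 (3-4): L=6.2141, (cx,cy)=(0.2554,-0.9668)
solve A·x = −loads:
  F[0-1] = -1585.8941 N (compression)
  F[0-2] = -1089.7628 N (compression)
  F[1-2] = +1589.2239 N (tension)
  F[1-3] = -835.9112 N (compression)
  F[2-3] = -1653.9431 N (compression)
  F[2-4] = -167.0961 N (compression)
  F[3-4] = +654.2826 N (tension)
  Rx@0 = +1577.0500 N
  Ry@0 = +1509.1757 N
  Ry@4 = -632.5857 N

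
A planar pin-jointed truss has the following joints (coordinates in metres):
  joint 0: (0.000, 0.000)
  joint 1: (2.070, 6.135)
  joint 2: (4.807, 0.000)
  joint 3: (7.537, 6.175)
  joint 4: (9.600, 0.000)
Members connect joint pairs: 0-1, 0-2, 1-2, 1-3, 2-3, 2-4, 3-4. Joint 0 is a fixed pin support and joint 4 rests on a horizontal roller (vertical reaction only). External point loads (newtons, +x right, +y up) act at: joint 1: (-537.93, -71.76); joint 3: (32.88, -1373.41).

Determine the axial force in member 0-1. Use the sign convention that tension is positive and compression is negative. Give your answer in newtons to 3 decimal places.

-711.383

N=5 nodes, M=7 members, R=3 reactions → 2N=10, M+R=10
member 0 (0-1): L=6.4748, (cx,cy)=(0.3197,0.9475)
member 1 (0-2): L=4.8070, (cx,cy)=(1.0000,0.0000)
member 2 (1-2): L=6.7178, (cx,cy)=(0.4074,-0.9132)
member 3 (1-3): L=5.4671, (cx,cy)=(1.0000,0.0073)
member 4 (2-3): L=6.7516, (cx,cy)=(0.4044,0.9146)
member 5 (2-4): L=4.7930, (cx,cy)=(1.0000,0.0000)
member 6 (3-4): L=6.5105, (cx,cy)=(0.3169,-0.9485)
solve A·x = −loads:
  F[0-1] = -711.3827 N (compression)
  F[0-2] = -277.6205 N (compression)
  F[1-2] = +659.8412 N (tension)
  F[1-3] = +41.6674 N (tension)
  F[2-3] = -658.8571 N (compression)
  F[2-4] = +257.6233 N (tension)
  F[3-4] = -813.0181 N (compression)
  Rx@0 = +505.0500 N
  Ry@0 = +674.0484 N
  Ry@4 = +771.1216 N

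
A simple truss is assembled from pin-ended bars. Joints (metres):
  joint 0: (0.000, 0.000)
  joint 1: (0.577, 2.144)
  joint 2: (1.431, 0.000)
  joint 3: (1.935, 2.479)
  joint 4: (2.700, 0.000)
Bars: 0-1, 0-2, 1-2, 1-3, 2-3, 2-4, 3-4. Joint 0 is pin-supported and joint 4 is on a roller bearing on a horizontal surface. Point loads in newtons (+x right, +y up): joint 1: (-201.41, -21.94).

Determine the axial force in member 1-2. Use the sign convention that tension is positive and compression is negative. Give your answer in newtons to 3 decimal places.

189.325

N=5 nodes, M=7 members, R=3 reactions → 2N=10, M+R=10
member 0 (0-1): L=2.2203, (cx,cy)=(0.2599,0.9656)
member 1 (0-2): L=1.4310, (cx,cy)=(1.0000,0.0000)
member 2 (1-2): L=2.3078, (cx,cy)=(0.3700,-0.9290)
member 3 (1-3): L=1.3987, (cx,cy)=(0.9709,0.2395)
member 4 (2-3): L=2.5297, (cx,cy)=(0.1992,0.9800)
member 5 (2-4): L=1.2690, (cx,cy)=(1.0000,0.0000)
member 6 (3-4): L=2.5944, (cx,cy)=(0.2949,-0.9555)
solve A·x = −loads:
  F[0-1] = -183.4902 N (compression)
  F[0-2] = -153.7252 N (compression)
  F[1-2] = +189.3246 N (tension)
  F[1-3] = +86.1746 N (tension)
  F[2-3] = -179.4834 N (compression)
  F[2-4] = -47.9076 N (compression)
  F[3-4] = +162.4697 N (tension)
  Rx@0 = +201.4100 N
  Ry@0 = +177.1858 N
  Ry@4 = -155.2458 N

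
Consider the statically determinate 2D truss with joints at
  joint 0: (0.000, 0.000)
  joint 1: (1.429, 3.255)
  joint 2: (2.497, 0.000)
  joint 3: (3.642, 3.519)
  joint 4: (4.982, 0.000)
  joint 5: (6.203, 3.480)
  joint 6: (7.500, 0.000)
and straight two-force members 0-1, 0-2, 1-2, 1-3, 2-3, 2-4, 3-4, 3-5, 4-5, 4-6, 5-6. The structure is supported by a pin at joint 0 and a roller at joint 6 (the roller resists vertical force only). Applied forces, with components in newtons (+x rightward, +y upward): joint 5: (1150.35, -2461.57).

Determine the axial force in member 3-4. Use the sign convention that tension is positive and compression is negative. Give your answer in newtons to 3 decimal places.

N=7 nodes, M=11 members, R=3 reactions → 2N=14, M+R=14
member 0 (0-1): L=3.5549, (cx,cy)=(0.4020,0.9156)
member 1 (0-2): L=2.4970, (cx,cy)=(1.0000,0.0000)
member 2 (1-2): L=3.4257, (cx,cy)=(0.3118,-0.9502)
member 3 (1-3): L=2.2287, (cx,cy)=(0.9930,0.1185)
member 4 (2-3): L=3.7006, (cx,cy)=(0.3094,0.9509)
member 5 (2-4): L=2.4850, (cx,cy)=(1.0000,0.0000)
member 6 (3-4): L=3.7655, (cx,cy)=(0.3559,-0.9345)
member 7 (3-5): L=2.5613, (cx,cy)=(0.9999,-0.0152)
member 8 (4-5): L=3.6880, (cx,cy)=(0.3311,0.9436)
member 9 (4-6): L=2.5180, (cx,cy)=(1.0000,0.0000)
member 10 (5-6): L=3.7138, (cx,cy)=(0.3492,-0.9370)
solve A·x = −loads:
  F[0-1] = +118.0312 N (tension)
  F[0-2] = +1102.9033 N (tension)
  F[1-2] = -103.7266 N (compression)
  F[1-3] = +80.3500 N (tension)
  F[2-3] = +103.6429 N (tension)
  F[2-4] = +1038.4976 N (tension)
  F[3-4] = -118.1530 N (compression)
  F[3-5] = +153.9166 N (tension)
  F[4-5] = +117.0178 N (tension)
  F[4-6] = +957.7096 N (tension)
  F[5-6] = -2742.3134 N (compression)
  Rx@0 = -1150.3500 N
  Ry@0 = -108.0749 N
  Ry@6 = +2569.6449 N

-118.153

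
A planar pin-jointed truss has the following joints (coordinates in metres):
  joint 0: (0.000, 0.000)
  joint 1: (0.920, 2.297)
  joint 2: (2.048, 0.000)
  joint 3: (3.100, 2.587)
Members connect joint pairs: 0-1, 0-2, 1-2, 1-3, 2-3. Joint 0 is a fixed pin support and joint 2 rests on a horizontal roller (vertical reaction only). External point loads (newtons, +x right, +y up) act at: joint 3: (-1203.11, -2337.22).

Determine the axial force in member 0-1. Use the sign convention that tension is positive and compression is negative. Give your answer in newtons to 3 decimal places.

N=4 nodes, M=5 members, R=3 reactions → 2N=8, M+R=8
member 0 (0-1): L=2.4744, (cx,cy)=(0.3718,0.9283)
member 1 (0-2): L=2.0480, (cx,cy)=(1.0000,0.0000)
member 2 (1-2): L=2.5590, (cx,cy)=(0.4408,-0.8976)
member 3 (1-3): L=2.1992, (cx,cy)=(0.9913,0.1319)
member 4 (2-3): L=2.7927, (cx,cy)=(0.3767,0.9263)
solve A·x = −loads:
  F[0-1] = -343.8343 N (compression)
  F[0-2] = -1075.2694 N (compression)
  F[1-2] = +316.0047 N (tension)
  F[1-3] = -269.4867 N (compression)
  F[2-3] = -2484.7135 N (compression)
  Rx@0 = +1203.1100 N
  Ry@0 = +319.1846 N
  Ry@2 = +2018.0354 N

-343.834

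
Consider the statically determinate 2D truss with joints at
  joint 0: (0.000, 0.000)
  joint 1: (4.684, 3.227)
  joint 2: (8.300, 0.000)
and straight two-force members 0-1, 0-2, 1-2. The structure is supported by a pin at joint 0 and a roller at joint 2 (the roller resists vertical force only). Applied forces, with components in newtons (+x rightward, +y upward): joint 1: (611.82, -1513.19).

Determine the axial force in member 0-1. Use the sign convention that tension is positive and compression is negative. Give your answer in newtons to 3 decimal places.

N=3 nodes, M=3 members, R=3 reactions → 2N=6, M+R=6
member 0 (0-1): L=5.6880, (cx,cy)=(0.8235,0.5673)
member 1 (0-2): L=8.3000, (cx,cy)=(1.0000,0.0000)
member 2 (1-2): L=4.8465, (cx,cy)=(0.7461,-0.6658)
solve A·x = −loads:
  F[0-1] = -742.7149 N (compression)
  F[0-2] = +1223.4365 N (tension)
  F[1-2] = -1639.7782 N (compression)
  Rx@0 = -611.8200 N
  Ry@0 = +421.3677 N
  Ry@2 = +1091.8223 N

-742.715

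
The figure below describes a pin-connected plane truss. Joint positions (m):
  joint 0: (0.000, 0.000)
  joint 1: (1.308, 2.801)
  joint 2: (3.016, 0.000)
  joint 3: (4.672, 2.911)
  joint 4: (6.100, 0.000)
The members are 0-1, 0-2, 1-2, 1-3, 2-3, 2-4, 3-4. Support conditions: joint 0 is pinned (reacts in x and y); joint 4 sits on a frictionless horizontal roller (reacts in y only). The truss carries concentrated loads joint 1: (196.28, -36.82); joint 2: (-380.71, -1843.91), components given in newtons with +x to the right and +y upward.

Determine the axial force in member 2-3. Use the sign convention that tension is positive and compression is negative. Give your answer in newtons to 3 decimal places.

1202.653

N=5 nodes, M=7 members, R=3 reactions → 2N=10, M+R=10
member 0 (0-1): L=3.0914, (cx,cy)=(0.4231,0.9061)
member 1 (0-2): L=3.0160, (cx,cy)=(1.0000,0.0000)
member 2 (1-2): L=3.2807, (cx,cy)=(0.5206,-0.8538)
member 3 (1-3): L=3.3658, (cx,cy)=(0.9995,0.0327)
member 4 (2-3): L=3.3491, (cx,cy)=(0.4945,0.8692)
member 5 (2-4): L=3.0840, (cx,cy)=(1.0000,0.0000)
member 6 (3-4): L=3.2424, (cx,cy)=(0.4404,-0.8978)
solve A·x = −loads:
  F[0-1] = -961.3209 N (compression)
  F[0-2] = +222.3199 N (tension)
  F[1-2] = +935.3253 N (tension)
  F[1-3] = -1090.5650 N (compression)
  F[2-3] = +1202.6526 N (tension)
  F[2-4] = +495.3117 N (tension)
  F[3-4] = -1124.6461 N (compression)
  Rx@0 = +184.4300 N
  Ry@0 = +871.0294 N
  Ry@4 = +1009.7006 N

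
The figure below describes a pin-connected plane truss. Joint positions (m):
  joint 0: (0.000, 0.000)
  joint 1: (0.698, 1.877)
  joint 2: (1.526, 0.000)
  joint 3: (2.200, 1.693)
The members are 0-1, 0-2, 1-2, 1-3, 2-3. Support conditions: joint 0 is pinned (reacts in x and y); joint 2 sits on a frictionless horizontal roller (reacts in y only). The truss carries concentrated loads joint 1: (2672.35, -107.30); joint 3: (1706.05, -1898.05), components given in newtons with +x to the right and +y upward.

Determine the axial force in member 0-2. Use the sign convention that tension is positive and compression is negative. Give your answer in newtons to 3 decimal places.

N=4 nodes, M=5 members, R=3 reactions → 2N=8, M+R=8
member 0 (0-1): L=2.0026, (cx,cy)=(0.3486,0.9373)
member 1 (0-2): L=1.5260, (cx,cy)=(1.0000,0.0000)
member 2 (1-2): L=2.0515, (cx,cy)=(0.4036,-0.9149)
member 3 (1-3): L=1.5132, (cx,cy)=(0.9926,-0.1216)
member 4 (2-3): L=1.8222, (cx,cy)=(0.3699,0.9291)
solve A·x = −loads:
  F[0-1] = +6358.6342 N (tension)
  F[0-2] = +2162.0974 N (tension)
  F[1-2] = -6945.5594 N (compression)
  F[1-3] = +2364.7563 N (tension)
  F[2-3] = -1733.4431 N (compression)
  Rx@0 = -4378.4000 N
  Ry@0 = -5959.8853 N
  Ry@2 = +7965.2353 N

2162.097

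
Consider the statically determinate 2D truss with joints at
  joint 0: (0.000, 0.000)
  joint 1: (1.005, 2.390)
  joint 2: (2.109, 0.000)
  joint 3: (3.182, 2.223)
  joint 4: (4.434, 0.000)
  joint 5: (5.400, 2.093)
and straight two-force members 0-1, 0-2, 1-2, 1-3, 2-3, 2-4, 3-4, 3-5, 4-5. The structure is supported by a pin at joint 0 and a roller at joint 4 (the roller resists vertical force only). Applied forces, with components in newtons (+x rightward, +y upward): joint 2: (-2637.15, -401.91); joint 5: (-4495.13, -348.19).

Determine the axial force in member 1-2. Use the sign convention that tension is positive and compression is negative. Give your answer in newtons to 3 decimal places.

2660.331

N=6 nodes, M=9 members, R=3 reactions → 2N=12, M+R=12
member 0 (0-1): L=2.5927, (cx,cy)=(0.3876,0.9218)
member 1 (0-2): L=2.1090, (cx,cy)=(1.0000,0.0000)
member 2 (1-2): L=2.6327, (cx,cy)=(0.4193,-0.9078)
member 3 (1-3): L=2.1834, (cx,cy)=(0.9971,-0.0765)
member 4 (2-3): L=2.4684, (cx,cy)=(0.4347,0.9006)
member 5 (2-4): L=2.3250, (cx,cy)=(1.0000,0.0000)
member 6 (3-4): L=2.5513, (cx,cy)=(0.4907,-0.8713)
member 7 (3-5): L=2.2218, (cx,cy)=(0.9983,-0.0585)
member 8 (4-5): L=2.3052, (cx,cy)=(0.4191,0.9080)
solve A·x = −loads:
  F[0-1] = -2448.1465 N (compression)
  F[0-2] = -6183.3151 N (compression)
  F[1-2] = +2660.3312 N (tension)
  F[1-3] = -2070.6331 N (compression)
  F[2-3] = -2235.4593 N (compression)
  F[2-4] = -1458.8253 N (compression)
  F[3-4] = +2412.6647 N (tension)
  F[3-5] = -4227.5056 N (compression)
  F[4-5] = -655.9163 N (compression)
  Rx@0 = +7132.2800 N
  Ry@0 = +2256.7425 N
  Ry@4 = -1506.6425 N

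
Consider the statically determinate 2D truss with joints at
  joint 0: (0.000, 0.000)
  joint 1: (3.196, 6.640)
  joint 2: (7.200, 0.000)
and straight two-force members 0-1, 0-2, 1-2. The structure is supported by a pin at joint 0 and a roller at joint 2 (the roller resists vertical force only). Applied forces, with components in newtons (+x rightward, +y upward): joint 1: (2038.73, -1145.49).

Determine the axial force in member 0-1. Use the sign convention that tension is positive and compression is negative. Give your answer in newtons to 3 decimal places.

N=3 nodes, M=3 members, R=3 reactions → 2N=6, M+R=6
member 0 (0-1): L=7.3691, (cx,cy)=(0.4337,0.9011)
member 1 (0-2): L=7.2000, (cx,cy)=(1.0000,0.0000)
member 2 (1-2): L=7.7538, (cx,cy)=(0.5164,-0.8564)
solve A·x = −loads:
  F[0-1] = +1379.6495 N (tension)
  F[0-2] = +1440.3741 N (tension)
  F[1-2] = -2789.3086 N (compression)
  Rx@0 = -2038.7300 N
  Ry@0 = -1243.1424 N
  Ry@2 = +2388.6324 N

1379.650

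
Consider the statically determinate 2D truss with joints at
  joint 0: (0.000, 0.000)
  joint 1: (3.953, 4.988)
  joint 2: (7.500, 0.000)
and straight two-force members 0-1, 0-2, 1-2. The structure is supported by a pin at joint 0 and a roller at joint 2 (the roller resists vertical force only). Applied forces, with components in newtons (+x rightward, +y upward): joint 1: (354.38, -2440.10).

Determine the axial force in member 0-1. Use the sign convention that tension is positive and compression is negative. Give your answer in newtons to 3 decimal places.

-1171.732

N=3 nodes, M=3 members, R=3 reactions → 2N=6, M+R=6
member 0 (0-1): L=6.3645, (cx,cy)=(0.6211,0.7837)
member 1 (0-2): L=7.5000, (cx,cy)=(1.0000,0.0000)
member 2 (1-2): L=6.1206, (cx,cy)=(0.5795,-0.8150)
solve A·x = −loads:
  F[0-1] = -1171.7322 N (compression)
  F[0-2] = +1082.1491 N (tension)
  F[1-2] = -1867.3152 N (compression)
  Rx@0 = -354.3800 N
  Ry@0 = +918.3183 N
  Ry@2 = +1521.7817 N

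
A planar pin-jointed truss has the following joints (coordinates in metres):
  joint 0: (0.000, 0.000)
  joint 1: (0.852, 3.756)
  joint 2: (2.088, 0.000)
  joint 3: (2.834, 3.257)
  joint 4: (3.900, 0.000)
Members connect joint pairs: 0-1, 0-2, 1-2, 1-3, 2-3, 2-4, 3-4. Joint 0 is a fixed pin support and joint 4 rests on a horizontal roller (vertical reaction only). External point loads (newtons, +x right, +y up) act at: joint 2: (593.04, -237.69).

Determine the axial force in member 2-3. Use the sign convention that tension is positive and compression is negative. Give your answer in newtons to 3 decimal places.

113.262

N=5 nodes, M=7 members, R=3 reactions → 2N=10, M+R=10
member 0 (0-1): L=3.8514, (cx,cy)=(0.2212,0.9752)
member 1 (0-2): L=2.0880, (cx,cy)=(1.0000,0.0000)
member 2 (1-2): L=3.9541, (cx,cy)=(0.3126,-0.9499)
member 3 (1-3): L=2.0439, (cx,cy)=(0.9697,-0.2441)
member 4 (2-3): L=3.3413, (cx,cy)=(0.2233,0.9748)
member 5 (2-4): L=1.8120, (cx,cy)=(1.0000,0.0000)
member 6 (3-4): L=3.4270, (cx,cy)=(0.3111,-0.9504)
solve A·x = −loads:
  F[0-1] = -113.2400 N (compression)
  F[0-2] = +618.0906 N (tension)
  F[1-2] = +134.0018 N (tension)
  F[1-3] = -69.0262 N (compression)
  F[2-3] = +113.2620 N (tension)
  F[2-4] = +41.6501 N (tension)
  F[3-4] = -133.8981 N (compression)
  Rx@0 = -593.0400 N
  Ry@0 = +110.4344 N
  Ry@4 = +127.2556 N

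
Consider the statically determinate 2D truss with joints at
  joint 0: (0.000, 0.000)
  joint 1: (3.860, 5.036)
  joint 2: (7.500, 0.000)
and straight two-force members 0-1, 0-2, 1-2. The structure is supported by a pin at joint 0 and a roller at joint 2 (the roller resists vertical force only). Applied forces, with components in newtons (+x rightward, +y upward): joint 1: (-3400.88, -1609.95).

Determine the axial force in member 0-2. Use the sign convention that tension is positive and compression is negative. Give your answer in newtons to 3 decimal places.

N=3 nodes, M=3 members, R=3 reactions → 2N=6, M+R=6
member 0 (0-1): L=6.3451, (cx,cy)=(0.6083,0.7937)
member 1 (0-2): L=7.5000, (cx,cy)=(1.0000,0.0000)
member 2 (1-2): L=6.2138, (cx,cy)=(0.5858,-0.8105)
solve A·x = −loads:
  F[0-1] = -3861.6950 N (compression)
  F[0-2] = -1051.6607 N (compression)
  F[1-2] = +1795.2677 N (tension)
  Rx@0 = +3400.8800 N
  Ry@0 = +3064.9400 N
  Ry@2 = -1454.9900 N

-1051.661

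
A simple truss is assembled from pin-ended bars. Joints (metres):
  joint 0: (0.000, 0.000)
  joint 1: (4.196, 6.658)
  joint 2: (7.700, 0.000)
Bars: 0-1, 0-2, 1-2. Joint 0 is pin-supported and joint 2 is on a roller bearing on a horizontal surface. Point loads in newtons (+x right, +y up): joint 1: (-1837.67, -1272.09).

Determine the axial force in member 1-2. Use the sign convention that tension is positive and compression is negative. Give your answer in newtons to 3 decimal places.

N=3 nodes, M=3 members, R=3 reactions → 2N=6, M+R=6
member 0 (0-1): L=7.8699, (cx,cy)=(0.5332,0.8460)
member 1 (0-2): L=7.7000, (cx,cy)=(1.0000,0.0000)
member 2 (1-2): L=7.5238, (cx,cy)=(0.4657,-0.8849)
solve A·x = −loads:
  F[0-1] = -2562.4721 N (compression)
  F[0-2] = -471.4356 N (compression)
  F[1-2] = +1012.2628 N (tension)
  Rx@0 = +1837.6700 N
  Ry@0 = +2167.8715 N
  Ry@2 = -895.7815 N

1012.263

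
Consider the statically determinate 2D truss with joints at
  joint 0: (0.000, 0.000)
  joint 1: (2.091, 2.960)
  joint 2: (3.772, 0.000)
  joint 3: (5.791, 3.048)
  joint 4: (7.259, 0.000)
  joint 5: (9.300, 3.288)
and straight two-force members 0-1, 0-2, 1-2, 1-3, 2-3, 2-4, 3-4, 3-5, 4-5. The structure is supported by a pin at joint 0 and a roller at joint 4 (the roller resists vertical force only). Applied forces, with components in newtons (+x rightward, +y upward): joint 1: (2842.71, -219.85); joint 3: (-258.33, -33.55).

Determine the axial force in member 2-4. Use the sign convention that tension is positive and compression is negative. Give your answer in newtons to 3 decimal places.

549.438

N=6 nodes, M=9 members, R=3 reactions → 2N=12, M+R=12
member 0 (0-1): L=3.6241, (cx,cy)=(0.5770,0.8168)
member 1 (0-2): L=3.7720, (cx,cy)=(1.0000,0.0000)
member 2 (1-2): L=3.4040, (cx,cy)=(0.4938,-0.8696)
member 3 (1-3): L=3.7010, (cx,cy)=(0.9997,0.0238)
member 4 (2-3): L=3.6560, (cx,cy)=(0.5522,0.8337)
member 5 (2-4): L=3.4870, (cx,cy)=(1.0000,0.0000)
member 6 (3-4): L=3.3831, (cx,cy)=(0.4339,-0.9010)
member 7 (3-5): L=3.5172, (cx,cy)=(0.9977,0.0682)
member 8 (4-5): L=3.8700, (cx,cy)=(0.5274,0.8496)
solve A·x = −loads:
  F[0-1] = +1086.4794 N (tension)
  F[0-2] = +1957.5078 N (tension)
  F[1-2] = -1316.1681 N (compression)
  F[1-3] = -1566.3204 N (compression)
  F[2-3] = +1372.8003 N (tension)
  F[2-4] = +549.4377 N (tension)
  F[3-4] = -1266.2123 N (compression)
  F[3-5] = +0.0000 N (tension)
  F[4-5] = -0.0000 N (compression)
  Rx@0 = -2584.3800 N
  Ry@0 = -887.3943 N
  Ry@4 = +1140.7943 N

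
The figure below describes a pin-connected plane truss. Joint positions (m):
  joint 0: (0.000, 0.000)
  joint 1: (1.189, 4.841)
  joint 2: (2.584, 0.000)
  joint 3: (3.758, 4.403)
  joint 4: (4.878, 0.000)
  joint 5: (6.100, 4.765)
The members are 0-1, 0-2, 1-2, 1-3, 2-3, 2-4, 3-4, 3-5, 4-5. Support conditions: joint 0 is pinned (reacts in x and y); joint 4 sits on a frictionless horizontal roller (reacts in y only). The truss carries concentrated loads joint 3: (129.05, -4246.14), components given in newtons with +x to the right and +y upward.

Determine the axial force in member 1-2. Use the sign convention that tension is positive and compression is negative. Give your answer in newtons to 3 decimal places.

N=6 nodes, M=9 members, R=3 reactions → 2N=12, M+R=12
member 0 (0-1): L=4.9849, (cx,cy)=(0.2385,0.9711)
member 1 (0-2): L=2.5840, (cx,cy)=(1.0000,0.0000)
member 2 (1-2): L=5.0380, (cx,cy)=(0.2769,-0.9609)
member 3 (1-3): L=2.6061, (cx,cy)=(0.9858,-0.1681)
member 4 (2-3): L=4.5568, (cx,cy)=(0.2576,0.9662)
member 5 (2-4): L=2.2940, (cx,cy)=(1.0000,0.0000)
member 6 (3-4): L=4.5432, (cx,cy)=(0.2465,-0.9691)
member 7 (3-5): L=2.3698, (cx,cy)=(0.9883,0.1528)
member 8 (4-5): L=4.9192, (cx,cy)=(0.2484,0.9687)
solve A·x = −loads:
  F[0-1] = -883.9532 N (compression)
  F[0-2] = +339.8918 N (tension)
  F[1-2] = +978.8732 N (tension)
  F[1-3] = -488.8419 N (compression)
  F[2-3] = -973.4610 N (compression)
  F[2-4] = +861.7361 N (tension)
  F[3-4] = -3495.5831 N (compression)
  F[3-5] = +0.0000 N (tension)
  F[4-5] = -0.0000 N (compression)
  Rx@0 = -129.0500 N
  Ry@0 = +858.4399 N
  Ry@4 = +3387.7001 N

978.873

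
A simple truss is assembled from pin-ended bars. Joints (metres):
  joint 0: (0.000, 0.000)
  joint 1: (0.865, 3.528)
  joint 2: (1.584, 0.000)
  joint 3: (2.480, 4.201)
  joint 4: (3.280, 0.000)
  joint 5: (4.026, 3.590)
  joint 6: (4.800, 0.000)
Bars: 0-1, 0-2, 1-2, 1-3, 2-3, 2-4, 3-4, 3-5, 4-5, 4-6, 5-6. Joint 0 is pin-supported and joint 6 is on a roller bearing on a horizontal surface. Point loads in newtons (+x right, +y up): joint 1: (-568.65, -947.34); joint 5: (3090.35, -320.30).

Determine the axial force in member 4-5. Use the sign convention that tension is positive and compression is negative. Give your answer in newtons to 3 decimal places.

2864.597

N=7 nodes, M=11 members, R=3 reactions → 2N=14, M+R=14
member 0 (0-1): L=3.6325, (cx,cy)=(0.2381,0.9712)
member 1 (0-2): L=1.5840, (cx,cy)=(1.0000,0.0000)
member 2 (1-2): L=3.6005, (cx,cy)=(0.1997,-0.9799)
member 3 (1-3): L=1.7496, (cx,cy)=(0.9231,0.3847)
member 4 (2-3): L=4.2955, (cx,cy)=(0.2086,0.9780)
member 5 (2-4): L=1.6960, (cx,cy)=(1.0000,0.0000)
member 6 (3-4): L=4.2765, (cx,cy)=(0.1871,-0.9823)
member 7 (3-5): L=1.6624, (cx,cy)=(0.9300,-0.3675)
member 8 (4-5): L=3.6667, (cx,cy)=(0.2035,0.9791)
member 9 (4-6): L=1.5200, (cx,cy)=(1.0000,0.0000)
member 10 (5-6): L=3.6725, (cx,cy)=(0.2108,-0.9775)
solve A·x = −loads:
  F[0-1] = +1096.6431 N (tension)
  F[0-2] = +2260.5581 N (tension)
  F[1-2] = -1567.7618 N (compression)
  F[1-3] = +1238.1249 N (tension)
  F[2-3] = +1570.7361 N (tension)
  F[2-4] = +1619.8451 N (tension)
  F[3-4] = -2855.0843 N (compression)
  F[3-5] = +2155.4784 N (tension)
  F[4-5] = +2864.5968 N (tension)
  F[4-6] = +502.9354 N (tension)
  F[5-6] = -2386.3371 N (compression)
  Rx@0 = -2521.7000 N
  Ry@0 = -1065.0967 N
  Ry@6 = +2332.7367 N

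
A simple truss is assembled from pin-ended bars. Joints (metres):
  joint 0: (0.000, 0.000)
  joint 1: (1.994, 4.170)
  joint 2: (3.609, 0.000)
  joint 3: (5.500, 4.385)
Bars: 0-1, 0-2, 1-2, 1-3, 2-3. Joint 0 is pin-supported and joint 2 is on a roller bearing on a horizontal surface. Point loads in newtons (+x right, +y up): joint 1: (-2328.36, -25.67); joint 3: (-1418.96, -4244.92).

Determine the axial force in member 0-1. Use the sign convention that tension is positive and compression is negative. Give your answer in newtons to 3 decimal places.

N=4 nodes, M=5 members, R=3 reactions → 2N=8, M+R=8
member 0 (0-1): L=4.6222, (cx,cy)=(0.4314,0.9022)
member 1 (0-2): L=3.6090, (cx,cy)=(1.0000,0.0000)
member 2 (1-2): L=4.4718, (cx,cy)=(0.3612,-0.9325)
member 3 (1-3): L=3.5126, (cx,cy)=(0.9981,0.0612)
member 4 (2-3): L=4.7754, (cx,cy)=(0.3960,0.9183)
solve A·x = −loads:
  F[0-1] = -2440.3988 N (compression)
  F[0-2] = -2694.5460 N (compression)
  F[1-2] = +2361.2650 N (tension)
  F[1-3] = +423.6072 N (tension)
  F[2-3] = -4651.0507 N (compression)
  Rx@0 = +3747.3200 N
  Ry@0 = +2201.6387 N
  Ry@2 = +2068.9513 N

-2440.399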